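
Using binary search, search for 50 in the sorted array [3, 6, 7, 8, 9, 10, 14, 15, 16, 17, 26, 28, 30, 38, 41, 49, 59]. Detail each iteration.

Binary search for 50 in [3, 6, 7, 8, 9, 10, 14, 15, 16, 17, 26, 28, 30, 38, 41, 49, 59]:

lo=0, hi=16, mid=8, arr[mid]=16 -> 16 < 50, search right half
lo=9, hi=16, mid=12, arr[mid]=30 -> 30 < 50, search right half
lo=13, hi=16, mid=14, arr[mid]=41 -> 41 < 50, search right half
lo=15, hi=16, mid=15, arr[mid]=49 -> 49 < 50, search right half
lo=16, hi=16, mid=16, arr[mid]=59 -> 59 > 50, search left half
lo=16 > hi=15, target 50 not found

Binary search determines that 50 is not in the array after 5 comparisons. The search space was exhausted without finding the target.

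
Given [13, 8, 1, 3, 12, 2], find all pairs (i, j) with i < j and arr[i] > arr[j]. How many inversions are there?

Finding inversions in [13, 8, 1, 3, 12, 2]:

(0, 1): arr[0]=13 > arr[1]=8
(0, 2): arr[0]=13 > arr[2]=1
(0, 3): arr[0]=13 > arr[3]=3
(0, 4): arr[0]=13 > arr[4]=12
(0, 5): arr[0]=13 > arr[5]=2
(1, 2): arr[1]=8 > arr[2]=1
(1, 3): arr[1]=8 > arr[3]=3
(1, 5): arr[1]=8 > arr[5]=2
(3, 5): arr[3]=3 > arr[5]=2
(4, 5): arr[4]=12 > arr[5]=2

Total inversions: 10

The array has 10 inversion(s): (0,1), (0,2), (0,3), (0,4), (0,5), (1,2), (1,3), (1,5), (3,5), (4,5). Each pair (i,j) satisfies i < j and arr[i] > arr[j].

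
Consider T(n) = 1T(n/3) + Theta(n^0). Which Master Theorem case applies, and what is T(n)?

Master Theorem for T(n) = 1T(n/3) + O(n^0):

a = 1, b = 3, c = 0
log_b(a) = log_3(1) = 0.0000

Case 2: c = 0 = log_3(1) = 0.0000
T(n) = O(n^0 log n) = O(log n)

For T(n) = 1T(n/3) + O(n^0): log_3(1) = 0.0000. This is Case 2 of the Master Theorem (c = log_b(a), equal work at all levels), giving O(log n).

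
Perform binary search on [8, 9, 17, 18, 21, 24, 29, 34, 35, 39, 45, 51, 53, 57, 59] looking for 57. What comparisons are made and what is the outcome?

Binary search for 57 in [8, 9, 17, 18, 21, 24, 29, 34, 35, 39, 45, 51, 53, 57, 59]:

lo=0, hi=14, mid=7, arr[mid]=34 -> 34 < 57, search right half
lo=8, hi=14, mid=11, arr[mid]=51 -> 51 < 57, search right half
lo=12, hi=14, mid=13, arr[mid]=57 -> Found target at index 13!

Binary search finds 57 at index 13 after 3 comparisons. The search repeatedly halves the search space by comparing with the middle element.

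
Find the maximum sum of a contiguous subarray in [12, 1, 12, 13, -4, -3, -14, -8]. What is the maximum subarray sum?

Using Kadane's algorithm on [12, 1, 12, 13, -4, -3, -14, -8]:

Scanning through the array:
Position 1 (value 1): max_ending_here = 13, max_so_far = 13
Position 2 (value 12): max_ending_here = 25, max_so_far = 25
Position 3 (value 13): max_ending_here = 38, max_so_far = 38
Position 4 (value -4): max_ending_here = 34, max_so_far = 38
Position 5 (value -3): max_ending_here = 31, max_so_far = 38
Position 6 (value -14): max_ending_here = 17, max_so_far = 38
Position 7 (value -8): max_ending_here = 9, max_so_far = 38

Maximum subarray: [12, 1, 12, 13]
Maximum sum: 38

The maximum subarray is [12, 1, 12, 13] with sum 38. This subarray runs from index 0 to index 3.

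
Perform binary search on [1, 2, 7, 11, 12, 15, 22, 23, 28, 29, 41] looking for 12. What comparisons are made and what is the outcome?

Binary search for 12 in [1, 2, 7, 11, 12, 15, 22, 23, 28, 29, 41]:

lo=0, hi=10, mid=5, arr[mid]=15 -> 15 > 12, search left half
lo=0, hi=4, mid=2, arr[mid]=7 -> 7 < 12, search right half
lo=3, hi=4, mid=3, arr[mid]=11 -> 11 < 12, search right half
lo=4, hi=4, mid=4, arr[mid]=12 -> Found target at index 4!

Binary search finds 12 at index 4 after 4 comparisons. The search repeatedly halves the search space by comparing with the middle element.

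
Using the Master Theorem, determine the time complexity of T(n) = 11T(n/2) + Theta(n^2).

Master Theorem for T(n) = 11T(n/2) + O(n^2):

a = 11, b = 2, c = 2
log_b(a) = log_2(11) = 3.4594

Case 1: c = 2 < log_2(11) = 3.4594
T(n) = O(n^(log_2 11))

For T(n) = 11T(n/2) + O(n^2): log_2(11) = 3.4594. This is Case 1 of the Master Theorem (c < log_b(a), work dominated by leaves), giving O(n^(log_2 11)).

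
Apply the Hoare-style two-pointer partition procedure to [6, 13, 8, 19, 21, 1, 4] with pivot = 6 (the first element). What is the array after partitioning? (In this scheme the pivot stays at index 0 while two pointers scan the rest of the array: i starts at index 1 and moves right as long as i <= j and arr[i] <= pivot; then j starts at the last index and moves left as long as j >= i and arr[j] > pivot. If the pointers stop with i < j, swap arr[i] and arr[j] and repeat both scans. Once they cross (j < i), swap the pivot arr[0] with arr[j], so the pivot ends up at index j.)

Hoare-style two-pointer partition with pivot = 6:

Initial array: [6, 13, 8, 19, 21, 1, 4]

Pointers start at i = 1, j = 6.
i stops at index 1 (arr[1]=13 > 6), j stops at index 6 (arr[6]=4 <= 6): swap arr[1] and arr[6], array becomes [6, 4, 8, 19, 21, 1, 13]
i stops at index 2 (arr[2]=8 > 6), j stops at index 5 (arr[5]=1 <= 6): swap arr[2] and arr[5], array becomes [6, 4, 1, 19, 21, 8, 13]
i ends at 3, j ends at 2: the pointers have crossed (j < i), so scanning stops.

Swap pivot arr[0] with arr[2] to place pivot at position 2: [1, 4, 6, 19, 21, 8, 13]
Pivot position: 2

After partitioning with pivot 6, the array becomes [1, 4, 6, 19, 21, 8, 13]. The pivot is placed at index 2. All elements to the left of the pivot are <= 6, and all elements to the right are > 6.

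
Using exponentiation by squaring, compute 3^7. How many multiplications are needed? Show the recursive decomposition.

Computing 3^7 by squaring (build up from 3^1; each line after the first costs one multiplication):

3^1 = 3
3^2 = (3^1)^2 = 3^2 = 9
3^3 = 3 * 3^2 = 3 * 9 = 27
3^6 = (3^3)^2 = 27^2 = 729
3^7 = 3 * 3^6 = 3 * 729 = 2187

Result: 2187
Multiplications needed: 4 (4 lines after 3^1)

3^7 = 2187. Using exponentiation by squaring, this requires 4 multiplications. The key idea: if the exponent is even, square the half-power; if odd, multiply by the base once.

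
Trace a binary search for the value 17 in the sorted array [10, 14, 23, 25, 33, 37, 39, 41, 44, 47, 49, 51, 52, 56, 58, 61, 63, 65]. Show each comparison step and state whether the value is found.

Binary search for 17 in [10, 14, 23, 25, 33, 37, 39, 41, 44, 47, 49, 51, 52, 56, 58, 61, 63, 65]:

lo=0, hi=17, mid=8, arr[mid]=44 -> 44 > 17, search left half
lo=0, hi=7, mid=3, arr[mid]=25 -> 25 > 17, search left half
lo=0, hi=2, mid=1, arr[mid]=14 -> 14 < 17, search right half
lo=2, hi=2, mid=2, arr[mid]=23 -> 23 > 17, search left half
lo=2 > hi=1, target 17 not found

Binary search determines that 17 is not in the array after 4 comparisons. The search space was exhausted without finding the target.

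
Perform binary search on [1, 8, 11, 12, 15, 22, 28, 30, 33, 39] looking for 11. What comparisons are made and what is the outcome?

Binary search for 11 in [1, 8, 11, 12, 15, 22, 28, 30, 33, 39]:

lo=0, hi=9, mid=4, arr[mid]=15 -> 15 > 11, search left half
lo=0, hi=3, mid=1, arr[mid]=8 -> 8 < 11, search right half
lo=2, hi=3, mid=2, arr[mid]=11 -> Found target at index 2!

Binary search finds 11 at index 2 after 3 comparisons. The search repeatedly halves the search space by comparing with the middle element.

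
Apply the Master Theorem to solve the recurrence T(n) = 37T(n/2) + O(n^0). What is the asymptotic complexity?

Master Theorem for T(n) = 37T(n/2) + O(n^0):

a = 37, b = 2, c = 0
log_b(a) = log_2(37) = 5.2095

Case 1: c = 0 < log_2(37) = 5.2095
T(n) = O(n^(log_2 37))

For T(n) = 37T(n/2) + O(n^0): log_2(37) = 5.2095. This is Case 1 of the Master Theorem (c < log_b(a), work dominated by leaves), giving O(n^(log_2 37)).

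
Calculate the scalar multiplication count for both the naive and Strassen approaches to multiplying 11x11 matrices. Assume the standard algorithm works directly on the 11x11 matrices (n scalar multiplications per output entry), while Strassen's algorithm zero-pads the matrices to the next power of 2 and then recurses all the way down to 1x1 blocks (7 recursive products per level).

Matrix multiplication for 11x11 matrices:

Strassen's algorithm requires power-of-2 dimensions. Pad 11x11 to 16x16 (next power of 2).

Standard algorithm: 11^3 = 1331 multiplications
Strassen's algorithm: 7^(log2(16)) = 7^4 = 2401 multiplications
Difference: 1331 - 2401 = -1070 (Strassen uses MORE here due to padding overhead — for small or just-over-power-of-2 n, padding can outweigh the per-level savings)

Standard: 1331 multiplications (11^3). Strassen: 2401 multiplications (7^4, after padding to 16x16). Strassen reduces 8 recursive multiplications to 7 at each level.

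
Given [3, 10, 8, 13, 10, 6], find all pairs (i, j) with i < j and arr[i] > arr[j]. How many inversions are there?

Finding inversions in [3, 10, 8, 13, 10, 6]:

(1, 2): arr[1]=10 > arr[2]=8
(1, 5): arr[1]=10 > arr[5]=6
(2, 5): arr[2]=8 > arr[5]=6
(3, 4): arr[3]=13 > arr[4]=10
(3, 5): arr[3]=13 > arr[5]=6
(4, 5): arr[4]=10 > arr[5]=6

Total inversions: 6

The array has 6 inversion(s): (1,2), (1,5), (2,5), (3,4), (3,5), (4,5). Each pair (i,j) satisfies i < j and arr[i] > arr[j].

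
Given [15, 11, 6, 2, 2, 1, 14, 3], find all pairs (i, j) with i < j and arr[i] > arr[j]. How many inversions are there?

Finding inversions in [15, 11, 6, 2, 2, 1, 14, 3]:

(0, 1): arr[0]=15 > arr[1]=11
(0, 2): arr[0]=15 > arr[2]=6
(0, 3): arr[0]=15 > arr[3]=2
(0, 4): arr[0]=15 > arr[4]=2
(0, 5): arr[0]=15 > arr[5]=1
(0, 6): arr[0]=15 > arr[6]=14
(0, 7): arr[0]=15 > arr[7]=3
(1, 2): arr[1]=11 > arr[2]=6
(1, 3): arr[1]=11 > arr[3]=2
(1, 4): arr[1]=11 > arr[4]=2
(1, 5): arr[1]=11 > arr[5]=1
(1, 7): arr[1]=11 > arr[7]=3
(2, 3): arr[2]=6 > arr[3]=2
(2, 4): arr[2]=6 > arr[4]=2
(2, 5): arr[2]=6 > arr[5]=1
(2, 7): arr[2]=6 > arr[7]=3
(3, 5): arr[3]=2 > arr[5]=1
(4, 5): arr[4]=2 > arr[5]=1
(6, 7): arr[6]=14 > arr[7]=3

Total inversions: 19

The array has 19 inversion(s): (0,1), (0,2), (0,3), (0,4), (0,5), (0,6), (0,7), (1,2), (1,3), (1,4), (1,5), (1,7), (2,3), (2,4), (2,5), (2,7), (3,5), (4,5), (6,7). Each pair (i,j) satisfies i < j and arr[i] > arr[j].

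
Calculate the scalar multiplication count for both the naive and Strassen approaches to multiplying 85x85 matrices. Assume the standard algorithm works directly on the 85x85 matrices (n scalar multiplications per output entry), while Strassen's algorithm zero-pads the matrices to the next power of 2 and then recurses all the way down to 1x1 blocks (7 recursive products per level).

Matrix multiplication for 85x85 matrices:

Strassen's algorithm requires power-of-2 dimensions. Pad 85x85 to 128x128 (next power of 2).

Standard algorithm: 85^3 = 614125 multiplications
Strassen's algorithm: 7^(log2(128)) = 7^7 = 823543 multiplications
Difference: 614125 - 823543 = -209418 (Strassen uses MORE here due to padding overhead — for small or just-over-power-of-2 n, padding can outweigh the per-level savings)

Standard: 614125 multiplications (85^3). Strassen: 823543 multiplications (7^7, after padding to 128x128). Strassen reduces 8 recursive multiplications to 7 at each level.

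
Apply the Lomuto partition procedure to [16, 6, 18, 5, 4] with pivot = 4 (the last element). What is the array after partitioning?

Lomuto partition with pivot = 4:

Initial array: [16, 6, 18, 5, 4]

arr[0]=16 > 4: no swap
arr[1]=6 > 4: no swap
arr[2]=18 > 4: no swap
arr[3]=5 > 4: no swap

Place pivot at position 0: [4, 6, 18, 5, 16]
Pivot position: 0

After partitioning with pivot 4, the array becomes [4, 6, 18, 5, 16]. The pivot is placed at index 0. All elements to the left of the pivot are <= 4, and all elements to the right are > 4.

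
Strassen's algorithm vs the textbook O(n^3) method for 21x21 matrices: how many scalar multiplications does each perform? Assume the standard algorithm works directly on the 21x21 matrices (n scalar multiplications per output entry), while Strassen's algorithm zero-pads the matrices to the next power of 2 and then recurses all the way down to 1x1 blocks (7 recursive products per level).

Matrix multiplication for 21x21 matrices:

Strassen's algorithm requires power-of-2 dimensions. Pad 21x21 to 32x32 (next power of 2).

Standard algorithm: 21^3 = 9261 multiplications
Strassen's algorithm: 7^(log2(32)) = 7^5 = 16807 multiplications
Difference: 9261 - 16807 = -7546 (Strassen uses MORE here due to padding overhead — for small or just-over-power-of-2 n, padding can outweigh the per-level savings)

Standard: 9261 multiplications (21^3). Strassen: 16807 multiplications (7^5, after padding to 32x32). Strassen reduces 8 recursive multiplications to 7 at each level.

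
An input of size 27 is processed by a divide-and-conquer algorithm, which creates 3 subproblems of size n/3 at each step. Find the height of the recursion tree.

For divide and conquer with division factor 3:

Problem sizes at each level:
Level 0: 27
Level 1: 9
Level 2: 3
Level 3: 1

The root is level 0 and the size-1 base case is level 3 (the tree spans levels 0 through 3, i.e. 4 levels counting the root), so the depth is the number of divisions: log_3(27) = 3

The recursion tree depth is log_3(27) = 3. At each level, the problem size is divided by 3, so it takes 3 divisions to reduce to a base case of size 1. The algorithm makes 3 recursive calls at each level.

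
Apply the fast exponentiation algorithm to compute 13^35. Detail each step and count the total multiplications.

Computing 13^35 by squaring (build up from 13^1; each line after the first costs one multiplication):

13^1 = 13
13^2 = (13^1)^2 = 13^2 = 169
13^4 = (13^2)^2 = 169^2 = 28561
13^8 = (13^4)^2 = 28561^2 = 815730721
13^16 = (13^8)^2 = 815730721^2 = 665416609183179841
13^17 = 13 * 13^16 = 13 * 665416609183179841 = 8650415919381337933
13^34 = (13^17)^2 = 8650415919381337933^2 = 74829695578286078013428929473144712489
13^35 = 13 * 13^34 = 13 * 74829695578286078013428929473144712489 = 972786042517719014174576083150881262357

Result: 972786042517719014174576083150881262357
Multiplications needed: 7 (7 lines after 13^1)

13^35 = 972786042517719014174576083150881262357. Using exponentiation by squaring, this requires 7 multiplications. The key idea: if the exponent is even, square the half-power; if odd, multiply by the base once.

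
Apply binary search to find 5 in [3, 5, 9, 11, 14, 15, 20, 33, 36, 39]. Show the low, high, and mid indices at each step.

Binary search for 5 in [3, 5, 9, 11, 14, 15, 20, 33, 36, 39]:

lo=0, hi=9, mid=4, arr[mid]=14 -> 14 > 5, search left half
lo=0, hi=3, mid=1, arr[mid]=5 -> Found target at index 1!

Binary search finds 5 at index 1 after 2 comparisons. The search repeatedly halves the search space by comparing with the middle element.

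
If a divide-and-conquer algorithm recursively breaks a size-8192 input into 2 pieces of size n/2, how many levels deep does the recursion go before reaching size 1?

For divide and conquer with division factor 2:

Problem sizes at each level:
Level 0: 8192
Level 1: 4096
Level 2: 2048
Level 3: 1024
Level 4: 512
Level 5: 256
Level 6: 128
Level 7: 64
Level 8: 32
Level 9: 16
Level 10: 8
Level 11: 4
Level 12: 2
Level 13: 1

The root is level 0 and the size-1 base case is level 13 (the tree spans levels 0 through 13, i.e. 14 levels counting the root), so the depth is the number of divisions: log_2(8192) = 13

The recursion tree depth is log_2(8192) = 13. At each level, the problem size is divided by 2, so it takes 13 divisions to reduce to a base case of size 1. The algorithm makes 2 recursive calls at each level.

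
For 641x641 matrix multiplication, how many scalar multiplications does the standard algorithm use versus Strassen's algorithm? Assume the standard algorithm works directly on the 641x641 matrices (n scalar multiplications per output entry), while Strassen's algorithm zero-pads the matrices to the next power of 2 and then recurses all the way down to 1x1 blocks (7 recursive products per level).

Matrix multiplication for 641x641 matrices:

Strassen's algorithm requires power-of-2 dimensions. Pad 641x641 to 1024x1024 (next power of 2).

Standard algorithm: 641^3 = 263374721 multiplications
Strassen's algorithm: 7^(log2(1024)) = 7^10 = 282475249 multiplications
Difference: 263374721 - 282475249 = -19100528 (Strassen uses MORE here due to padding overhead — for small or just-over-power-of-2 n, padding can outweigh the per-level savings)

Standard: 263374721 multiplications (641^3). Strassen: 282475249 multiplications (7^10, after padding to 1024x1024). Strassen reduces 8 recursive multiplications to 7 at each level.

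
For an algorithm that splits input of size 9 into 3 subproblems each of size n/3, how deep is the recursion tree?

For divide and conquer with division factor 3:

Problem sizes at each level:
Level 0: 9
Level 1: 3
Level 2: 1

The root is level 0 and the size-1 base case is level 2 (the tree spans levels 0 through 2, i.e. 3 levels counting the root), so the depth is the number of divisions: log_3(9) = 2

The recursion tree depth is log_3(9) = 2. At each level, the problem size is divided by 3, so it takes 2 divisions to reduce to a base case of size 1. The algorithm makes 3 recursive calls at each level.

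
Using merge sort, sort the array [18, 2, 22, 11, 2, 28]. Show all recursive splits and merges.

Merge sort trace:

Split: [18, 2, 22, 11, 2, 28] -> [18, 2, 22] and [11, 2, 28]
  Split: [18, 2, 22] -> [18] and [2, 22]
    Split: [2, 22] -> [2] and [22]
    Merge: [2] + [22] -> [2, 22]
  Merge: [18] + [2, 22] -> [2, 18, 22]
  Split: [11, 2, 28] -> [11] and [2, 28]
    Split: [2, 28] -> [2] and [28]
    Merge: [2] + [28] -> [2, 28]
  Merge: [11] + [2, 28] -> [2, 11, 28]
Merge: [2, 18, 22] + [2, 11, 28] -> [2, 2, 11, 18, 22, 28]

Final sorted array: [2, 2, 11, 18, 22, 28]

The merge sort proceeds by recursively splitting the array and merging sorted halves.
After all merges, the sorted array is [2, 2, 11, 18, 22, 28].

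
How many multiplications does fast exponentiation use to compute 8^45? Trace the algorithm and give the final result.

Computing 8^45 by squaring (build up from 8^1; each line after the first costs one multiplication):

8^1 = 8
8^2 = (8^1)^2 = 8^2 = 64
8^4 = (8^2)^2 = 64^2 = 4096
8^5 = 8 * 8^4 = 8 * 4096 = 32768
8^10 = (8^5)^2 = 32768^2 = 1073741824
8^11 = 8 * 8^10 = 8 * 1073741824 = 8589934592
8^22 = (8^11)^2 = 8589934592^2 = 73786976294838206464
8^44 = (8^22)^2 = 73786976294838206464^2 = 5444517870735015415413993718908291383296
8^45 = 8 * 8^44 = 8 * 5444517870735015415413993718908291383296 = 43556142965880123323311949751266331066368

Result: 43556142965880123323311949751266331066368
Multiplications needed: 8 (8 lines after 8^1)

8^45 = 43556142965880123323311949751266331066368. Using exponentiation by squaring, this requires 8 multiplications. The key idea: if the exponent is even, square the half-power; if odd, multiply by the base once.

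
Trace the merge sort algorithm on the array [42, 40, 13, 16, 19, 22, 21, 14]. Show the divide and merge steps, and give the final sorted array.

Merge sort trace:

Split: [42, 40, 13, 16, 19, 22, 21, 14] -> [42, 40, 13, 16] and [19, 22, 21, 14]
  Split: [42, 40, 13, 16] -> [42, 40] and [13, 16]
    Split: [42, 40] -> [42] and [40]
    Merge: [42] + [40] -> [40, 42]
    Split: [13, 16] -> [13] and [16]
    Merge: [13] + [16] -> [13, 16]
  Merge: [40, 42] + [13, 16] -> [13, 16, 40, 42]
  Split: [19, 22, 21, 14] -> [19, 22] and [21, 14]
    Split: [19, 22] -> [19] and [22]
    Merge: [19] + [22] -> [19, 22]
    Split: [21, 14] -> [21] and [14]
    Merge: [21] + [14] -> [14, 21]
  Merge: [19, 22] + [14, 21] -> [14, 19, 21, 22]
Merge: [13, 16, 40, 42] + [14, 19, 21, 22] -> [13, 14, 16, 19, 21, 22, 40, 42]

Final sorted array: [13, 14, 16, 19, 21, 22, 40, 42]

The merge sort proceeds by recursively splitting the array and merging sorted halves.
After all merges, the sorted array is [13, 14, 16, 19, 21, 22, 40, 42].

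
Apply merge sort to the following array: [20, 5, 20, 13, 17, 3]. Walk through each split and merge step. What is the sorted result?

Merge sort trace:

Split: [20, 5, 20, 13, 17, 3] -> [20, 5, 20] and [13, 17, 3]
  Split: [20, 5, 20] -> [20] and [5, 20]
    Split: [5, 20] -> [5] and [20]
    Merge: [5] + [20] -> [5, 20]
  Merge: [20] + [5, 20] -> [5, 20, 20]
  Split: [13, 17, 3] -> [13] and [17, 3]
    Split: [17, 3] -> [17] and [3]
    Merge: [17] + [3] -> [3, 17]
  Merge: [13] + [3, 17] -> [3, 13, 17]
Merge: [5, 20, 20] + [3, 13, 17] -> [3, 5, 13, 17, 20, 20]

Final sorted array: [3, 5, 13, 17, 20, 20]

The merge sort proceeds by recursively splitting the array and merging sorted halves.
After all merges, the sorted array is [3, 5, 13, 17, 20, 20].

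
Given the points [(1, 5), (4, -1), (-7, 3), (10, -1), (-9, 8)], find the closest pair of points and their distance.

Computing all pairwise distances among 5 points:

d((1, 5), (4, -1)) = 6.7082
d((1, 5), (-7, 3)) = 8.2462
d((1, 5), (10, -1)) = 10.8167
d((1, 5), (-9, 8)) = 10.4403
d((4, -1), (-7, 3)) = 11.7047
d((4, -1), (10, -1)) = 6.0
d((4, -1), (-9, 8)) = 15.8114
d((-7, 3), (10, -1)) = 17.4642
d((-7, 3), (-9, 8)) = 5.3852 <-- minimum
d((10, -1), (-9, 8)) = 21.0238

Closest pair: (-7, 3) and (-9, 8) with distance 5.3852

The closest pair is (-7, 3) and (-9, 8) with Euclidean distance 5.3852. For 5 points, brute-force pairwise comparison is shown above. For large n, the divide-and-conquer algorithm (sort by x, recurse on halves, check the dividing strip) achieves O(n log n).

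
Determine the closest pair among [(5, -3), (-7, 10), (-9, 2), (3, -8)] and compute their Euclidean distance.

Computing all pairwise distances among 4 points:

d((5, -3), (-7, 10)) = 17.6918
d((5, -3), (-9, 2)) = 14.8661
d((5, -3), (3, -8)) = 5.3852 <-- minimum
d((-7, 10), (-9, 2)) = 8.2462
d((-7, 10), (3, -8)) = 20.5913
d((-9, 2), (3, -8)) = 15.6205

Closest pair: (5, -3) and (3, -8) with distance 5.3852

The closest pair is (5, -3) and (3, -8) with Euclidean distance 5.3852. For 4 points, brute-force pairwise comparison is shown above. For large n, the divide-and-conquer algorithm (sort by x, recurse on halves, check the dividing strip) achieves O(n log n).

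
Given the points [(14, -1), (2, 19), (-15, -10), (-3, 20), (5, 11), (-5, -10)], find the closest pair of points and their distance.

Computing all pairwise distances among 6 points:

d((14, -1), (2, 19)) = 23.3238
d((14, -1), (-15, -10)) = 30.3645
d((14, -1), (-3, 20)) = 27.0185
d((14, -1), (5, 11)) = 15.0
d((14, -1), (-5, -10)) = 21.0238
d((2, 19), (-15, -10)) = 33.6155
d((2, 19), (-3, 20)) = 5.099 <-- minimum
d((2, 19), (5, 11)) = 8.544
d((2, 19), (-5, -10)) = 29.8329
d((-15, -10), (-3, 20)) = 32.311
d((-15, -10), (5, 11)) = 29.0
d((-15, -10), (-5, -10)) = 10.0
d((-3, 20), (5, 11)) = 12.0416
d((-3, 20), (-5, -10)) = 30.0666
d((5, 11), (-5, -10)) = 23.2594

Closest pair: (2, 19) and (-3, 20) with distance 5.099

The closest pair is (2, 19) and (-3, 20) with Euclidean distance 5.099. For 6 points, brute-force pairwise comparison is shown above. For large n, the divide-and-conquer algorithm (sort by x, recurse on halves, check the dividing strip) achieves O(n log n).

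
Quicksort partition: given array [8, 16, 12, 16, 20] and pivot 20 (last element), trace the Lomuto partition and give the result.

Lomuto partition with pivot = 20:

Initial array: [8, 16, 12, 16, 20]

arr[0]=8 <= 20: swap with position 0, array becomes [8, 16, 12, 16, 20]
arr[1]=16 <= 20: swap with position 1, array becomes [8, 16, 12, 16, 20]
arr[2]=12 <= 20: swap with position 2, array becomes [8, 16, 12, 16, 20]
arr[3]=16 <= 20: swap with position 3, array becomes [8, 16, 12, 16, 20]

Place pivot at position 4: [8, 16, 12, 16, 20]
Pivot position: 4

After partitioning with pivot 20, the array becomes [8, 16, 12, 16, 20]. The pivot is placed at index 4. All elements to the left of the pivot are <= 20, and all elements to the right are > 20.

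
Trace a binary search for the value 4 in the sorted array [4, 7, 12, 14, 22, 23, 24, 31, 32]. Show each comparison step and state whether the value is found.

Binary search for 4 in [4, 7, 12, 14, 22, 23, 24, 31, 32]:

lo=0, hi=8, mid=4, arr[mid]=22 -> 22 > 4, search left half
lo=0, hi=3, mid=1, arr[mid]=7 -> 7 > 4, search left half
lo=0, hi=0, mid=0, arr[mid]=4 -> Found target at index 0!

Binary search finds 4 at index 0 after 3 comparisons. The search repeatedly halves the search space by comparing with the middle element.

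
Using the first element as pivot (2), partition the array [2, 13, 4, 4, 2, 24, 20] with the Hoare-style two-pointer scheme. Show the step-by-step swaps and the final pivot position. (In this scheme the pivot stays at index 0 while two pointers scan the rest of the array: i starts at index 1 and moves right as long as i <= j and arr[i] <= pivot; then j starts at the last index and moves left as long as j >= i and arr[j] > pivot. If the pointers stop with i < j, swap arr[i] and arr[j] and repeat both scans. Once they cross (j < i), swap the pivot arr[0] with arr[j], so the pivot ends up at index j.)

Hoare-style two-pointer partition with pivot = 2:

Initial array: [2, 13, 4, 4, 2, 24, 20]

Pointers start at i = 1, j = 6.
i stops at index 1 (arr[1]=13 > 2), j stops at index 4 (arr[4]=2 <= 2): swap arr[1] and arr[4], array becomes [2, 2, 4, 4, 13, 24, 20]
i ends at 2, j ends at 1: the pointers have crossed (j < i), so scanning stops.

Swap pivot arr[0] with arr[1] to place pivot at position 1: [2, 2, 4, 4, 13, 24, 20]
Pivot position: 1

After partitioning with pivot 2, the array becomes [2, 2, 4, 4, 13, 24, 20]. The pivot is placed at index 1. All elements to the left of the pivot are <= 2, and all elements to the right are > 2.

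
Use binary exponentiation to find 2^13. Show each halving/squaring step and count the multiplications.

Computing 2^13 by squaring (build up from 2^1; each line after the first costs one multiplication):

2^1 = 2
2^2 = (2^1)^2 = 2^2 = 4
2^3 = 2 * 2^2 = 2 * 4 = 8
2^6 = (2^3)^2 = 8^2 = 64
2^12 = (2^6)^2 = 64^2 = 4096
2^13 = 2 * 2^12 = 2 * 4096 = 8192

Result: 8192
Multiplications needed: 5 (5 lines after 2^1)

2^13 = 8192. Using exponentiation by squaring, this requires 5 multiplications. The key idea: if the exponent is even, square the half-power; if odd, multiply by the base once.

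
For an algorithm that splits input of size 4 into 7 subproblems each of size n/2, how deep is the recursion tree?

For divide and conquer with division factor 2:

Problem sizes at each level:
Level 0: 4
Level 1: 2
Level 2: 1

The root is level 0 and the size-1 base case is level 2 (the tree spans levels 0 through 2, i.e. 3 levels counting the root), so the depth is the number of divisions: log_2(4) = 2

The recursion tree depth is log_2(4) = 2. At each level, the problem size is divided by 2, so it takes 2 divisions to reduce to a base case of size 1. The algorithm makes 7 recursive calls at each level.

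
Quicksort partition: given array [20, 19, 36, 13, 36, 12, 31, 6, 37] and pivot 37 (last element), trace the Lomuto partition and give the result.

Lomuto partition with pivot = 37:

Initial array: [20, 19, 36, 13, 36, 12, 31, 6, 37]

arr[0]=20 <= 37: swap with position 0, array becomes [20, 19, 36, 13, 36, 12, 31, 6, 37]
arr[1]=19 <= 37: swap with position 1, array becomes [20, 19, 36, 13, 36, 12, 31, 6, 37]
arr[2]=36 <= 37: swap with position 2, array becomes [20, 19, 36, 13, 36, 12, 31, 6, 37]
arr[3]=13 <= 37: swap with position 3, array becomes [20, 19, 36, 13, 36, 12, 31, 6, 37]
arr[4]=36 <= 37: swap with position 4, array becomes [20, 19, 36, 13, 36, 12, 31, 6, 37]
arr[5]=12 <= 37: swap with position 5, array becomes [20, 19, 36, 13, 36, 12, 31, 6, 37]
arr[6]=31 <= 37: swap with position 6, array becomes [20, 19, 36, 13, 36, 12, 31, 6, 37]
arr[7]=6 <= 37: swap with position 7, array becomes [20, 19, 36, 13, 36, 12, 31, 6, 37]

Place pivot at position 8: [20, 19, 36, 13, 36, 12, 31, 6, 37]
Pivot position: 8

After partitioning with pivot 37, the array becomes [20, 19, 36, 13, 36, 12, 31, 6, 37]. The pivot is placed at index 8. All elements to the left of the pivot are <= 37, and all elements to the right are > 37.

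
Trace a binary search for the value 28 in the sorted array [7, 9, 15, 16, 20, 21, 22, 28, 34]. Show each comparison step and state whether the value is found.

Binary search for 28 in [7, 9, 15, 16, 20, 21, 22, 28, 34]:

lo=0, hi=8, mid=4, arr[mid]=20 -> 20 < 28, search right half
lo=5, hi=8, mid=6, arr[mid]=22 -> 22 < 28, search right half
lo=7, hi=8, mid=7, arr[mid]=28 -> Found target at index 7!

Binary search finds 28 at index 7 after 3 comparisons. The search repeatedly halves the search space by comparing with the middle element.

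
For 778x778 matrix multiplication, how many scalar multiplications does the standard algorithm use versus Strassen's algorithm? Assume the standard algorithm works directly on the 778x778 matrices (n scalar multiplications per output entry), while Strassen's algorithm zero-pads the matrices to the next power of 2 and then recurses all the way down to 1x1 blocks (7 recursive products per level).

Matrix multiplication for 778x778 matrices:

Strassen's algorithm requires power-of-2 dimensions. Pad 778x778 to 1024x1024 (next power of 2).

Standard algorithm: 778^3 = 470910952 multiplications
Strassen's algorithm: 7^(log2(1024)) = 7^10 = 282475249 multiplications
Savings: 470910952 - 282475249 = 188435703 multiplications

Standard: 470910952 multiplications (778^3). Strassen: 282475249 multiplications (7^10, after padding to 1024x1024). Strassen reduces 8 recursive multiplications to 7 at each level.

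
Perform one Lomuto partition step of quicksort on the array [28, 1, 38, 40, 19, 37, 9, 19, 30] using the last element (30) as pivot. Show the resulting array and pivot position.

Lomuto partition with pivot = 30:

Initial array: [28, 1, 38, 40, 19, 37, 9, 19, 30]

arr[0]=28 <= 30: swap with position 0, array becomes [28, 1, 38, 40, 19, 37, 9, 19, 30]
arr[1]=1 <= 30: swap with position 1, array becomes [28, 1, 38, 40, 19, 37, 9, 19, 30]
arr[2]=38 > 30: no swap
arr[3]=40 > 30: no swap
arr[4]=19 <= 30: swap with position 2, array becomes [28, 1, 19, 40, 38, 37, 9, 19, 30]
arr[5]=37 > 30: no swap
arr[6]=9 <= 30: swap with position 3, array becomes [28, 1, 19, 9, 38, 37, 40, 19, 30]
arr[7]=19 <= 30: swap with position 4, array becomes [28, 1, 19, 9, 19, 37, 40, 38, 30]

Place pivot at position 5: [28, 1, 19, 9, 19, 30, 40, 38, 37]
Pivot position: 5

After partitioning with pivot 30, the array becomes [28, 1, 19, 9, 19, 30, 40, 38, 37]. The pivot is placed at index 5. All elements to the left of the pivot are <= 30, and all elements to the right are > 30.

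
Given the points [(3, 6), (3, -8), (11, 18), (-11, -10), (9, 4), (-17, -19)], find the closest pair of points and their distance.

Computing all pairwise distances among 6 points:

d((3, 6), (3, -8)) = 14.0
d((3, 6), (11, 18)) = 14.4222
d((3, 6), (-11, -10)) = 21.2603
d((3, 6), (9, 4)) = 6.3246 <-- minimum
d((3, 6), (-17, -19)) = 32.0156
d((3, -8), (11, 18)) = 27.2029
d((3, -8), (-11, -10)) = 14.1421
d((3, -8), (9, 4)) = 13.4164
d((3, -8), (-17, -19)) = 22.8254
d((11, 18), (-11, -10)) = 35.609
d((11, 18), (9, 4)) = 14.1421
d((11, 18), (-17, -19)) = 46.4004
d((-11, -10), (9, 4)) = 24.4131
d((-11, -10), (-17, -19)) = 10.8167
d((9, 4), (-17, -19)) = 34.7131

Closest pair: (3, 6) and (9, 4) with distance 6.3246

The closest pair is (3, 6) and (9, 4) with Euclidean distance 6.3246. For 6 points, brute-force pairwise comparison is shown above. For large n, the divide-and-conquer algorithm (sort by x, recurse on halves, check the dividing strip) achieves O(n log n).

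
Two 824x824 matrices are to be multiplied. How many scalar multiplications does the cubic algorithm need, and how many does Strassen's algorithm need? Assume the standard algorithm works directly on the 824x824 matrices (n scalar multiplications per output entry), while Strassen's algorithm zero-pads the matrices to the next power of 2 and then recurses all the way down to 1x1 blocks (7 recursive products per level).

Matrix multiplication for 824x824 matrices:

Strassen's algorithm requires power-of-2 dimensions. Pad 824x824 to 1024x1024 (next power of 2).

Standard algorithm: 824^3 = 559476224 multiplications
Strassen's algorithm: 7^(log2(1024)) = 7^10 = 282475249 multiplications
Savings: 559476224 - 282475249 = 277000975 multiplications

Standard: 559476224 multiplications (824^3). Strassen: 282475249 multiplications (7^10, after padding to 1024x1024). Strassen reduces 8 recursive multiplications to 7 at each level.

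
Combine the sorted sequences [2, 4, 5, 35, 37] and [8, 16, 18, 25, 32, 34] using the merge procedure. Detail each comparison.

Merging process:

Compare 2 vs 8: take 2 from left. Merged: [2]
Compare 4 vs 8: take 4 from left. Merged: [2, 4]
Compare 5 vs 8: take 5 from left. Merged: [2, 4, 5]
Compare 35 vs 8: take 8 from right. Merged: [2, 4, 5, 8]
Compare 35 vs 16: take 16 from right. Merged: [2, 4, 5, 8, 16]
Compare 35 vs 18: take 18 from right. Merged: [2, 4, 5, 8, 16, 18]
Compare 35 vs 25: take 25 from right. Merged: [2, 4, 5, 8, 16, 18, 25]
Compare 35 vs 32: take 32 from right. Merged: [2, 4, 5, 8, 16, 18, 25, 32]
Compare 35 vs 34: take 34 from right. Merged: [2, 4, 5, 8, 16, 18, 25, 32, 34]
Append remaining from left: [35, 37]. Merged: [2, 4, 5, 8, 16, 18, 25, 32, 34, 35, 37]

Final merged array: [2, 4, 5, 8, 16, 18, 25, 32, 34, 35, 37]
Total comparisons: 9

The merged array is [2, 4, 5, 8, 16, 18, 25, 32, 34, 35, 37], requiring 9 comparisons. The merge step runs in O(n) time where n is the total number of elements.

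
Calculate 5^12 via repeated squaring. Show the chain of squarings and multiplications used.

Computing 5^12 by squaring (build up from 5^1; each line after the first costs one multiplication):

5^1 = 5
5^2 = (5^1)^2 = 5^2 = 25
5^3 = 5 * 5^2 = 5 * 25 = 125
5^6 = (5^3)^2 = 125^2 = 15625
5^12 = (5^6)^2 = 15625^2 = 244140625

Result: 244140625
Multiplications needed: 4 (4 lines after 5^1)

5^12 = 244140625. Using exponentiation by squaring, this requires 4 multiplications. The key idea: if the exponent is even, square the half-power; if odd, multiply by the base once.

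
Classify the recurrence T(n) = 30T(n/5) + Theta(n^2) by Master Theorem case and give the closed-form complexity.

Master Theorem for T(n) = 30T(n/5) + O(n^2):

a = 30, b = 5, c = 2
log_b(a) = log_5(30) = 2.1133

Case 1: c = 2 < log_5(30) = 2.1133
T(n) = O(n^(log_5 30))

For T(n) = 30T(n/5) + O(n^2): log_5(30) = 2.1133. This is Case 1 of the Master Theorem (c < log_b(a), work dominated by leaves), giving O(n^(log_5 30)).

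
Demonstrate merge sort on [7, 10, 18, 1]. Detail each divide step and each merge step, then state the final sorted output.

Merge sort trace:

Split: [7, 10, 18, 1] -> [7, 10] and [18, 1]
  Split: [7, 10] -> [7] and [10]
  Merge: [7] + [10] -> [7, 10]
  Split: [18, 1] -> [18] and [1]
  Merge: [18] + [1] -> [1, 18]
Merge: [7, 10] + [1, 18] -> [1, 7, 10, 18]

Final sorted array: [1, 7, 10, 18]

The merge sort proceeds by recursively splitting the array and merging sorted halves.
After all merges, the sorted array is [1, 7, 10, 18].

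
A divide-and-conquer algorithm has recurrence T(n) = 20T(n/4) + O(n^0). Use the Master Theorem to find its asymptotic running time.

Master Theorem for T(n) = 20T(n/4) + O(n^0):

a = 20, b = 4, c = 0
log_b(a) = log_4(20) = 2.1610

Case 1: c = 0 < log_4(20) = 2.1610
T(n) = O(n^(log_4 20))

For T(n) = 20T(n/4) + O(n^0): log_4(20) = 2.1610. This is Case 1 of the Master Theorem (c < log_b(a), work dominated by leaves), giving O(n^(log_4 20)).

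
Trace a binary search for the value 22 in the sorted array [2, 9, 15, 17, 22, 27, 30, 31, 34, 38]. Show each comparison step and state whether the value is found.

Binary search for 22 in [2, 9, 15, 17, 22, 27, 30, 31, 34, 38]:

lo=0, hi=9, mid=4, arr[mid]=22 -> Found target at index 4!

Binary search finds 22 at index 4 after 1 comparisons. The search repeatedly halves the search space by comparing with the middle element.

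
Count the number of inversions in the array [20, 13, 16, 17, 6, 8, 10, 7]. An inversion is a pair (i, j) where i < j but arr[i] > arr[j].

Finding inversions in [20, 13, 16, 17, 6, 8, 10, 7]:

(0, 1): arr[0]=20 > arr[1]=13
(0, 2): arr[0]=20 > arr[2]=16
(0, 3): arr[0]=20 > arr[3]=17
(0, 4): arr[0]=20 > arr[4]=6
(0, 5): arr[0]=20 > arr[5]=8
(0, 6): arr[0]=20 > arr[6]=10
(0, 7): arr[0]=20 > arr[7]=7
(1, 4): arr[1]=13 > arr[4]=6
(1, 5): arr[1]=13 > arr[5]=8
(1, 6): arr[1]=13 > arr[6]=10
(1, 7): arr[1]=13 > arr[7]=7
(2, 4): arr[2]=16 > arr[4]=6
(2, 5): arr[2]=16 > arr[5]=8
(2, 6): arr[2]=16 > arr[6]=10
(2, 7): arr[2]=16 > arr[7]=7
(3, 4): arr[3]=17 > arr[4]=6
(3, 5): arr[3]=17 > arr[5]=8
(3, 6): arr[3]=17 > arr[6]=10
(3, 7): arr[3]=17 > arr[7]=7
(5, 7): arr[5]=8 > arr[7]=7
(6, 7): arr[6]=10 > arr[7]=7

Total inversions: 21

The array has 21 inversion(s): (0,1), (0,2), (0,3), (0,4), (0,5), (0,6), (0,7), (1,4), (1,5), (1,6), (1,7), (2,4), (2,5), (2,6), (2,7), (3,4), (3,5), (3,6), (3,7), (5,7), (6,7). Each pair (i,j) satisfies i < j and arr[i] > arr[j].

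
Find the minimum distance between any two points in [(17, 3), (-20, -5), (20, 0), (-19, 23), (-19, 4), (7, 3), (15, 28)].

Computing all pairwise distances among 7 points:

d((17, 3), (-20, -5)) = 37.855
d((17, 3), (20, 0)) = 4.2426 <-- minimum
d((17, 3), (-19, 23)) = 41.1825
d((17, 3), (-19, 4)) = 36.0139
d((17, 3), (7, 3)) = 10.0
d((17, 3), (15, 28)) = 25.0799
d((-20, -5), (20, 0)) = 40.3113
d((-20, -5), (-19, 23)) = 28.0179
d((-20, -5), (-19, 4)) = 9.0554
d((-20, -5), (7, 3)) = 28.1603
d((-20, -5), (15, 28)) = 48.1041
d((20, 0), (-19, 23)) = 45.2769
d((20, 0), (-19, 4)) = 39.2046
d((20, 0), (7, 3)) = 13.3417
d((20, 0), (15, 28)) = 28.4429
d((-19, 23), (-19, 4)) = 19.0
d((-19, 23), (7, 3)) = 32.8024
d((-19, 23), (15, 28)) = 34.3657
d((-19, 4), (7, 3)) = 26.0192
d((-19, 4), (15, 28)) = 41.6173
d((7, 3), (15, 28)) = 26.2488

Closest pair: (17, 3) and (20, 0) with distance 4.2426

The closest pair is (17, 3) and (20, 0) with Euclidean distance 4.2426. For 7 points, brute-force pairwise comparison is shown above. For large n, the divide-and-conquer algorithm (sort by x, recurse on halves, check the dividing strip) achieves O(n log n).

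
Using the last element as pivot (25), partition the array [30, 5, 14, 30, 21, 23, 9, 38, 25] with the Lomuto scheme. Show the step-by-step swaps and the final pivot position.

Lomuto partition with pivot = 25:

Initial array: [30, 5, 14, 30, 21, 23, 9, 38, 25]

arr[0]=30 > 25: no swap
arr[1]=5 <= 25: swap with position 0, array becomes [5, 30, 14, 30, 21, 23, 9, 38, 25]
arr[2]=14 <= 25: swap with position 1, array becomes [5, 14, 30, 30, 21, 23, 9, 38, 25]
arr[3]=30 > 25: no swap
arr[4]=21 <= 25: swap with position 2, array becomes [5, 14, 21, 30, 30, 23, 9, 38, 25]
arr[5]=23 <= 25: swap with position 3, array becomes [5, 14, 21, 23, 30, 30, 9, 38, 25]
arr[6]=9 <= 25: swap with position 4, array becomes [5, 14, 21, 23, 9, 30, 30, 38, 25]
arr[7]=38 > 25: no swap

Place pivot at position 5: [5, 14, 21, 23, 9, 25, 30, 38, 30]
Pivot position: 5

After partitioning with pivot 25, the array becomes [5, 14, 21, 23, 9, 25, 30, 38, 30]. The pivot is placed at index 5. All elements to the left of the pivot are <= 25, and all elements to the right are > 25.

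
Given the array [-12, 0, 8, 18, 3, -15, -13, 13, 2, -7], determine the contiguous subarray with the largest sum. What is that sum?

Using Kadane's algorithm on [-12, 0, 8, 18, 3, -15, -13, 13, 2, -7]:

Scanning through the array:
Position 1 (value 0): max_ending_here = 0, max_so_far = 0
Position 2 (value 8): max_ending_here = 8, max_so_far = 8
Position 3 (value 18): max_ending_here = 26, max_so_far = 26
Position 4 (value 3): max_ending_here = 29, max_so_far = 29
Position 5 (value -15): max_ending_here = 14, max_so_far = 29
Position 6 (value -13): max_ending_here = 1, max_so_far = 29
Position 7 (value 13): max_ending_here = 14, max_so_far = 29
Position 8 (value 2): max_ending_here = 16, max_so_far = 29
Position 9 (value -7): max_ending_here = 9, max_so_far = 29

Maximum subarray: [0, 8, 18, 3]
Maximum sum: 29

The maximum subarray is [0, 8, 18, 3] with sum 29. This subarray runs from index 1 to index 4.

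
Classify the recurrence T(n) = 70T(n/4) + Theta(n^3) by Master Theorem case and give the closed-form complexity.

Master Theorem for T(n) = 70T(n/4) + O(n^3):

a = 70, b = 4, c = 3
log_b(a) = log_4(70) = 3.0646

Case 1: c = 3 < log_4(70) = 3.0646
T(n) = O(n^(log_4 70))

For T(n) = 70T(n/4) + O(n^3): log_4(70) = 3.0646. This is Case 1 of the Master Theorem (c < log_b(a), work dominated by leaves), giving O(n^(log_4 70)).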